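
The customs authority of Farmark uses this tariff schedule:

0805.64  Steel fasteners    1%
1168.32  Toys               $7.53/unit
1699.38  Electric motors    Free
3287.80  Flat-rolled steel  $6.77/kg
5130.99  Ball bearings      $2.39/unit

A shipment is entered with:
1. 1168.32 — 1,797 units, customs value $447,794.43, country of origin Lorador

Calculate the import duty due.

Line 1 (1168.32, Lorador, 1,797 units, $447,794.43):
Base rate for 1168.32 is $7.53/unit.
Duty = 1,797 × $7.53 = $13,531.41.

$13,531.41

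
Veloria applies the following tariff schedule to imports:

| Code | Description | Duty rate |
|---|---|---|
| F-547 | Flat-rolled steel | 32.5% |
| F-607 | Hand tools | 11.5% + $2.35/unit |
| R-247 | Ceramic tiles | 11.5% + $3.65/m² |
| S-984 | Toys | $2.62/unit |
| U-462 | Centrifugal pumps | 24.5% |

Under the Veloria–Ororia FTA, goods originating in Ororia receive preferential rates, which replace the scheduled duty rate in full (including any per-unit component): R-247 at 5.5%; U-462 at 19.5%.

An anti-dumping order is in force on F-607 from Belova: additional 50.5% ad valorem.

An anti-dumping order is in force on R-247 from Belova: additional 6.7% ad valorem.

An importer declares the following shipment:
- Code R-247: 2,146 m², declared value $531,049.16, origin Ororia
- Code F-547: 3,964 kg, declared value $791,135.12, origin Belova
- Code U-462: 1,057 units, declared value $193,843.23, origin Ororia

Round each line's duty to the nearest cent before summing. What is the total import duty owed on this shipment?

Line 1 (R-247, Ororia, 2,146 m², $531,049.16):
Base rate for R-247 is 11.5% + $3.65/m².
Origin Ororia qualifies under the Veloria–Ororia agreement and R-247 is covered: preferential rate 5.5% applies instead.
The additional-duty order on R-247 targets Belova, not Ororia; it does not apply.
Duty = $531,049.16 × 5.5% = $29,207.70.
Line 2 (F-547, Belova, 3,964 kg, $791,135.12):
Base rate for F-547 is 32.5%.
Duty = $791,135.12 × 32.5% = $257,118.91.
Line 3 (U-462, Ororia, 1,057 units, $193,843.23):
Base rate for U-462 is 24.5%.
Origin Ororia qualifies under the Veloria–Ororia agreement and U-462 is covered: preferential rate 19.5% applies instead.
Duty = $193,843.23 × 19.5% = $37,799.43.
Total = $29,207.70 + $257,118.91 + $37,799.43 = $324,126.04.

$324,126.04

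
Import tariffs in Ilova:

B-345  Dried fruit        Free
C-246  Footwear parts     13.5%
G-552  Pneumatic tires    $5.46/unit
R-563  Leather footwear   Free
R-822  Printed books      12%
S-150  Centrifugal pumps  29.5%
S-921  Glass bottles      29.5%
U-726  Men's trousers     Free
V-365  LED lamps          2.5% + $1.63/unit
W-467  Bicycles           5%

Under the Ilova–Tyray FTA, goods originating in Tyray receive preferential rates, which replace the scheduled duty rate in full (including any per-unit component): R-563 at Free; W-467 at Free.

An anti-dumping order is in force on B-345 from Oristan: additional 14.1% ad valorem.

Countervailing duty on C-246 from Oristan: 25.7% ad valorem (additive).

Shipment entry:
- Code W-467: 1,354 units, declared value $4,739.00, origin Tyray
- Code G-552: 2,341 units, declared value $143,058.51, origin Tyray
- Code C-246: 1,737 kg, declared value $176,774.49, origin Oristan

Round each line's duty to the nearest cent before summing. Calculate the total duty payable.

$82,077.46

Line 1 (W-467, Tyray, 1,354 units, $4,739.00):
Base rate for W-467 is 5%.
Origin Tyray qualifies under the Ilova–Tyray agreement and W-467 is covered: preferential rate Free applies instead.
Duty = $4,739.00 × 0% = $0.00.
Line 2 (G-552, Tyray, 2,341 units, $143,058.51):
Base rate for G-552 is $5.46/unit.
Origin Tyray is the FTA partner but G-552 is not on the preference list; base rate stands.
Duty = 2,341 × $5.46 = $12,781.86.
Line 3 (C-246, Oristan, 1,737 kg, $176,774.49):
Base rate for C-246 is 13.5%.
Additional duty on C-246 from Oristan: +25.7%. Applied ad valorem rate: 13.5% + 25.7% = 39.2%.
Duty = $176,774.49 × 39.2% = $69,295.60.
Total = $0.00 + $12,781.86 + $69,295.60 = $82,077.46.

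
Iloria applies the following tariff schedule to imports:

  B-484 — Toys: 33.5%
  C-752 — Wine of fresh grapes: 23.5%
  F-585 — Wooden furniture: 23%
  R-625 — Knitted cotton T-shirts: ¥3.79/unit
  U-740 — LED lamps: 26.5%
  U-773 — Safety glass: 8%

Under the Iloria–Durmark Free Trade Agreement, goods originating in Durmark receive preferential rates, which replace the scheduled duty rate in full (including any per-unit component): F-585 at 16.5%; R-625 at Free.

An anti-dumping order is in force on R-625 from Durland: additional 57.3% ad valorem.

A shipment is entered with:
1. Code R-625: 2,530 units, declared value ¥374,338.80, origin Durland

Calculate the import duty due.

Line 1 (R-625, Durland, 2,530 units, ¥374,338.80):
Base rate for R-625 is ¥3.79/unit.
R-625 has an FTA preferential rate, but origin Durland is not Durmark; base rate stands.
Additional duty on R-625 from Durland: +57.3% ad valorem. Applied ad valorem rate = 57.3%.
Duty = ¥374,338.80 × 57.3% + 2,530 × ¥3.79 = ¥224,084.83.

¥224,084.83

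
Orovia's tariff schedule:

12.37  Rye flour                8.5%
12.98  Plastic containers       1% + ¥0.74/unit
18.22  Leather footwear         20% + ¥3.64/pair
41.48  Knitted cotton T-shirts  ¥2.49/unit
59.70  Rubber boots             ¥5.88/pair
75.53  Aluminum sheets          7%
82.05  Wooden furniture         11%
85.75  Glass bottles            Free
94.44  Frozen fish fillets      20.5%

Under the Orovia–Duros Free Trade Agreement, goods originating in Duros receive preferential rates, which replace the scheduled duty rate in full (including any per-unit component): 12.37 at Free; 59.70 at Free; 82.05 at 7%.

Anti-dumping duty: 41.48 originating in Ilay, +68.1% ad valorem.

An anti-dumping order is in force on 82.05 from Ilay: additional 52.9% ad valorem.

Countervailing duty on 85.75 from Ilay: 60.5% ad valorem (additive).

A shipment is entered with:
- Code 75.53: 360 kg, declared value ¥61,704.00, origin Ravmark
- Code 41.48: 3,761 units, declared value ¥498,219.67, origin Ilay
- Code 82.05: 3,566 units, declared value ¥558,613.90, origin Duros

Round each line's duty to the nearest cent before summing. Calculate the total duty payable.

Line 1 (75.53, Ravmark, 360 kg, ¥61,704.00):
Base rate for 75.53 is 7%.
Duty = ¥61,704.00 × 7% = ¥4,319.28.
Line 2 (41.48, Ilay, 3,761 units, ¥498,219.67):
Base rate for 41.48 is ¥2.49/unit.
Additional duty on 41.48 from Ilay: +68.1% ad valorem. Applied ad valorem rate = 68.1%.
Duty = ¥498,219.67 × 68.1% + 3,761 × ¥2.49 = ¥348,652.49.
Line 3 (82.05, Duros, 3,566 units, ¥558,613.90):
Base rate for 82.05 is 11%.
Origin Duros qualifies under the Orovia–Duros agreement and 82.05 is covered: preferential rate 7% applies instead.
The additional-duty order on 82.05 targets Ilay, not Duros; it does not apply.
Duty = ¥558,613.90 × 7% = ¥39,102.97.
Total = ¥4,319.28 + ¥348,652.49 + ¥39,102.97 = ¥392,074.74.

¥392,074.74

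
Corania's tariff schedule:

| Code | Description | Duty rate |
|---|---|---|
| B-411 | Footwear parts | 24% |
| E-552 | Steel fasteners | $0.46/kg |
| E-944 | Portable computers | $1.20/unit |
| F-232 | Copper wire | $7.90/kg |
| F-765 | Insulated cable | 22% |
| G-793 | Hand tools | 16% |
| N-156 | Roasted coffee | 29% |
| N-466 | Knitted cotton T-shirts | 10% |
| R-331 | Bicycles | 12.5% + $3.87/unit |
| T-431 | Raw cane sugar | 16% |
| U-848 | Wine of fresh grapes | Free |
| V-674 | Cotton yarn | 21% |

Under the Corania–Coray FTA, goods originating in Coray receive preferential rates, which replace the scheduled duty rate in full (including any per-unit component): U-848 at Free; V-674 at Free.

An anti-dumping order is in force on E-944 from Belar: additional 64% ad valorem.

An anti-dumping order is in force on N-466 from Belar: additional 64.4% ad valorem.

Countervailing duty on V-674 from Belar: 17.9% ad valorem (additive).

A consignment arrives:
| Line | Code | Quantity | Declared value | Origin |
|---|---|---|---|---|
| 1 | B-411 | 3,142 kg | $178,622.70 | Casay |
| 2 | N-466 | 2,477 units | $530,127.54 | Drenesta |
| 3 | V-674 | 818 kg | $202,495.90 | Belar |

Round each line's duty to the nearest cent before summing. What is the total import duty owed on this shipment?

$174,653.11

Line 1 (B-411, Casay, 3,142 kg, $178,622.70):
Base rate for B-411 is 24%.
Duty = $178,622.70 × 24% = $42,869.45.
Line 2 (N-466, Drenesta, 2,477 units, $530,127.54):
Base rate for N-466 is 10%.
The additional-duty order on N-466 targets Belar, not Drenesta; it does not apply.
Duty = $530,127.54 × 10% = $53,012.75.
Line 3 (V-674, Belar, 818 kg, $202,495.90):
Base rate for V-674 is 21%.
V-674 has an FTA preferential rate, but origin Belar is not Coray; base rate stands.
Additional duty on V-674 from Belar: +17.9%. Applied ad valorem rate: 21% + 17.9% = 38.9%.
Duty = $202,495.90 × 38.9% = $78,770.91.
Total = $42,869.45 + $53,012.75 + $78,770.91 = $174,653.11.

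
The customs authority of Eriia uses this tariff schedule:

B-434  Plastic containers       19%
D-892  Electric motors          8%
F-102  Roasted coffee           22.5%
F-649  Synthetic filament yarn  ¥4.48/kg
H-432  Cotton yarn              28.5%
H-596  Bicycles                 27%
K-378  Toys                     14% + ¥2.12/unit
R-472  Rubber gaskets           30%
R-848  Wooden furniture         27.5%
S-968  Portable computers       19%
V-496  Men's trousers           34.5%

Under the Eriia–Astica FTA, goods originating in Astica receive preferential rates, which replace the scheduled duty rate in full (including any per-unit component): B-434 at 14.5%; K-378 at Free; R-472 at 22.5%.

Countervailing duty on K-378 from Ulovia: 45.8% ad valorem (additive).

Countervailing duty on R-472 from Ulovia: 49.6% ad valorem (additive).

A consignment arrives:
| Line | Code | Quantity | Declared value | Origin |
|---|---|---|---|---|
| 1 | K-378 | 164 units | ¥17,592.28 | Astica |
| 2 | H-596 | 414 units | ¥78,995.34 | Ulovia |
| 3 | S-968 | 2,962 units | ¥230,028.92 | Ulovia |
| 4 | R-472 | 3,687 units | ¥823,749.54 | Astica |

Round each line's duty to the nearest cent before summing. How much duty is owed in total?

Line 1 (K-378, Astica, 164 units, ¥17,592.28):
Base rate for K-378 is 14% + ¥2.12/unit.
Origin Astica qualifies under the Eriia–Astica agreement and K-378 is covered: preferential rate Free applies instead.
The additional-duty order on K-378 targets Ulovia, not Astica; it does not apply.
Duty = ¥17,592.28 × 0% = ¥0.00.
Line 2 (H-596, Ulovia, 414 units, ¥78,995.34):
Base rate for H-596 is 27%.
Duty = ¥78,995.34 × 27% = ¥21,328.74.
Line 3 (S-968, Ulovia, 2,962 units, ¥230,028.92):
Base rate for S-968 is 19%.
Duty = ¥230,028.92 × 19% = ¥43,705.49.
Line 4 (R-472, Astica, 3,687 units, ¥823,749.54):
Base rate for R-472 is 30%.
Origin Astica qualifies under the Eriia–Astica agreement and R-472 is covered: preferential rate 22.5% applies instead.
The additional-duty order on R-472 targets Ulovia, not Astica; it does not apply.
Duty = ¥823,749.54 × 22.5% = ¥185,343.65.
Total = ¥0.00 + ¥21,328.74 + ¥43,705.49 + ¥185,343.65 = ¥250,377.88.

¥250,377.88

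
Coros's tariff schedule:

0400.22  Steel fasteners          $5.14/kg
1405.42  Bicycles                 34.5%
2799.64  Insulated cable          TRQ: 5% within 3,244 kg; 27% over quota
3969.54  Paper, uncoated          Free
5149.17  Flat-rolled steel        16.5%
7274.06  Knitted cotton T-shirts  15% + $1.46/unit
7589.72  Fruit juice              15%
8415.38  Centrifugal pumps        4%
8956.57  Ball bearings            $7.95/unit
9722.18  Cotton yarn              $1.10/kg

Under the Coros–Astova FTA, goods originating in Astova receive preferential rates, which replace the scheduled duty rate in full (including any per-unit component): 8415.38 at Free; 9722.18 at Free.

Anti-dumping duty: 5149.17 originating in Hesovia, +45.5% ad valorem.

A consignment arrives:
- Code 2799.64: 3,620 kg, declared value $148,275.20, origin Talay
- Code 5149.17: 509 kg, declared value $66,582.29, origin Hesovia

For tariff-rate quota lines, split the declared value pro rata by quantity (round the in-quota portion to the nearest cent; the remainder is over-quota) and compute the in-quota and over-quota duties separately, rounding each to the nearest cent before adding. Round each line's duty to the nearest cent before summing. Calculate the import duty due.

$52,082.99

Line 1 (2799.64, Talay, 3,620 kg, $148,275.20):
Code 2799.64 is under a tariff-rate quota (threshold 3,244 kg). In-quota: 3,244 kg at 5%; over-quota: 376 kg at 27%.
Pro-rata value split: in-quota = $148,275.20 × 3,244/3,620 = $132,874.24; over-quota = $148,275.20 − $132,874.24 = $15,400.96.
In-quota duty = $132,874.24 × 5% = $6,643.71. Over-quota duty = $15,400.96 × 27% = $4,158.26.
Line duty = $6,643.71 + $4,158.26 = $10,801.97.
Line 2 (5149.17, Hesovia, 509 kg, $66,582.29):
Base rate for 5149.17 is 16.5%.
Additional duty on 5149.17 from Hesovia: +45.5%. Applied ad valorem rate: 16.5% + 45.5% = 62%.
Duty = $66,582.29 × 62% = $41,281.02.
Total = $10,801.97 + $41,281.02 = $52,082.99.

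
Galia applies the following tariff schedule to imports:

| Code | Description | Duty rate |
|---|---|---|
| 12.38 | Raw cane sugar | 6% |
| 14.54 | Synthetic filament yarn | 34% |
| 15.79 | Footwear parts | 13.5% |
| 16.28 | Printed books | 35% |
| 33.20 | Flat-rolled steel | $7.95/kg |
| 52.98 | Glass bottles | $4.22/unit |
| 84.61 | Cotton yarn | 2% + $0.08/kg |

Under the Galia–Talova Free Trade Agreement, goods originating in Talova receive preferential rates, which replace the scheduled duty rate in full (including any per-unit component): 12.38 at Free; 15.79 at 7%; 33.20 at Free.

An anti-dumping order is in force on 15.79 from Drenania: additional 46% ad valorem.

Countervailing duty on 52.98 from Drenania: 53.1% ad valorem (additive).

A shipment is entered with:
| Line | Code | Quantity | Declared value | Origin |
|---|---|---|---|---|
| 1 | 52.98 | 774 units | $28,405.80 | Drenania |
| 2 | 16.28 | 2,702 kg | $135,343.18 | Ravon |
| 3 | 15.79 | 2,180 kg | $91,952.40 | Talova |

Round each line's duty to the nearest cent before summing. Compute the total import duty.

Line 1 (52.98, Drenania, 774 units, $28,405.80):
Base rate for 52.98 is $4.22/unit.
Additional duty on 52.98 from Drenania: +53.1% ad valorem. Applied ad valorem rate = 53.1%.
Duty = $28,405.80 × 53.1% + 774 × $4.22 = $18,349.76.
Line 2 (16.28, Ravon, 2,702 kg, $135,343.18):
Base rate for 16.28 is 35%.
Duty = $135,343.18 × 35% = $47,370.11.
Line 3 (15.79, Talova, 2,180 kg, $91,952.40):
Base rate for 15.79 is 13.5%.
Origin Talova qualifies under the Galia–Talova agreement and 15.79 is covered: preferential rate 7% applies instead.
The additional-duty order on 15.79 targets Drenania, not Talova; it does not apply.
Duty = $91,952.40 × 7% = $6,436.67.
Total = $18,349.76 + $47,370.11 + $6,436.67 = $72,156.54.

$72,156.54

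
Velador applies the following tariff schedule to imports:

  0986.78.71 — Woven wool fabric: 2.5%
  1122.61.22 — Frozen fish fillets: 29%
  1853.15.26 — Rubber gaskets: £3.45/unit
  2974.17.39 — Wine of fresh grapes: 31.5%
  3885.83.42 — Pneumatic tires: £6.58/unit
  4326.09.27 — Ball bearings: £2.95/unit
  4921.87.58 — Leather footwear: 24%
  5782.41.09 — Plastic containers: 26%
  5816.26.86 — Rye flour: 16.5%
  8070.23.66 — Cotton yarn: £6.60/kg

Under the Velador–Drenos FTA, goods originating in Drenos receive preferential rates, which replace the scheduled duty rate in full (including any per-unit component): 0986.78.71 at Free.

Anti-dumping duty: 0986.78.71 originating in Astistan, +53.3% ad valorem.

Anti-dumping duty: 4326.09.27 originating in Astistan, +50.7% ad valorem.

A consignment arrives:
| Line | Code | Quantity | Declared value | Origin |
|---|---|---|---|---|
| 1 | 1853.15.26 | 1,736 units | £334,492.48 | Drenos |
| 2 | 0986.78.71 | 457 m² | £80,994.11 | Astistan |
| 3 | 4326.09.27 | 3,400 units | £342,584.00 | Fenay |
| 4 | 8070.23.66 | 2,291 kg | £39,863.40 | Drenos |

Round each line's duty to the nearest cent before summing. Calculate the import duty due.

Line 1 (1853.15.26, Drenos, 1,736 units, £334,492.48):
Base rate for 1853.15.26 is £3.45/unit.
Origin Drenos is the FTA partner but 1853.15.26 is not on the preference list; base rate stands.
Duty = 1,736 × £3.45 = £5,989.20.
Line 2 (0986.78.71, Astistan, 457 m², £80,994.11):
Base rate for 0986.78.71 is 2.5%.
0986.78.71 has an FTA preferential rate, but origin Astistan is not Drenos; base rate stands.
Additional duty on 0986.78.71 from Astistan: +53.3%. Applied ad valorem rate: 2.5% + 53.3% = 55.8%.
Duty = £80,994.11 × 55.8% = £45,194.71.
Line 3 (4326.09.27, Fenay, 3,400 units, £342,584.00):
Base rate for 4326.09.27 is £2.95/unit.
The additional-duty order on 4326.09.27 targets Astistan, not Fenay; it does not apply.
Duty = 3,400 × £2.95 = £10,030.00.
Line 4 (8070.23.66, Drenos, 2,291 kg, £39,863.40):
Base rate for 8070.23.66 is £6.60/kg.
Origin Drenos is the FTA partner but 8070.23.66 is not on the preference list; base rate stands.
Duty = 2,291 × £6.60 = £15,120.60.
Total = £5,989.20 + £45,194.71 + £10,030.00 + £15,120.60 = £76,334.51.

£76,334.51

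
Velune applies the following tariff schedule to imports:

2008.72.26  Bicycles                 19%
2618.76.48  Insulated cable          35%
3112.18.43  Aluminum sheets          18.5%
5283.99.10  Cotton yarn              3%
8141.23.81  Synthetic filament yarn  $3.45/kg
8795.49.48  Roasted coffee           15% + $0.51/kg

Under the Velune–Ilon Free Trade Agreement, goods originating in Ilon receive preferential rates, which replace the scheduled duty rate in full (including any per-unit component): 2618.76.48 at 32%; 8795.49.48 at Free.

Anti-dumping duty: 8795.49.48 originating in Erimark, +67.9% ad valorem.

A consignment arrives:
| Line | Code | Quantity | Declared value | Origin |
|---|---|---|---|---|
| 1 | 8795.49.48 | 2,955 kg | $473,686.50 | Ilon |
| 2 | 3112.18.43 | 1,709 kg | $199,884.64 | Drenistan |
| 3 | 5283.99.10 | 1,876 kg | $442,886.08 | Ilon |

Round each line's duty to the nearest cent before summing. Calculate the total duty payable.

$50,265.24

Line 1 (8795.49.48, Ilon, 2,955 kg, $473,686.50):
Base rate for 8795.49.48 is 15% + $0.51/kg.
Origin Ilon qualifies under the Velune–Ilon agreement and 8795.49.48 is covered: preferential rate Free applies instead.
The additional-duty order on 8795.49.48 targets Erimark, not Ilon; it does not apply.
Duty = $473,686.50 × 0% = $0.00.
Line 2 (3112.18.43, Drenistan, 1,709 kg, $199,884.64):
Base rate for 3112.18.43 is 18.5%.
Duty = $199,884.64 × 18.5% = $36,978.66.
Line 3 (5283.99.10, Ilon, 1,876 kg, $442,886.08):
Base rate for 5283.99.10 is 3%.
Origin Ilon is the FTA partner but 5283.99.10 is not on the preference list; base rate stands.
Duty = $442,886.08 × 3% = $13,286.58.
Total = $0.00 + $36,978.66 + $13,286.58 = $50,265.24.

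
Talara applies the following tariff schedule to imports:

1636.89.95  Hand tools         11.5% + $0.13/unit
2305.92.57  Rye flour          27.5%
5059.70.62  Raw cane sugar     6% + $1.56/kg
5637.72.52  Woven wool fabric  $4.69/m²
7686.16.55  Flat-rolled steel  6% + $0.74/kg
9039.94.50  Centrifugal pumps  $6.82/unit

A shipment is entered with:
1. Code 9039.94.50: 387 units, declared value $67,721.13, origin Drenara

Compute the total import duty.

Line 1 (9039.94.50, Drenara, 387 units, $67,721.13):
Base rate for 9039.94.50 is $6.82/unit.
Duty = 387 × $6.82 = $2,639.34.

$2,639.34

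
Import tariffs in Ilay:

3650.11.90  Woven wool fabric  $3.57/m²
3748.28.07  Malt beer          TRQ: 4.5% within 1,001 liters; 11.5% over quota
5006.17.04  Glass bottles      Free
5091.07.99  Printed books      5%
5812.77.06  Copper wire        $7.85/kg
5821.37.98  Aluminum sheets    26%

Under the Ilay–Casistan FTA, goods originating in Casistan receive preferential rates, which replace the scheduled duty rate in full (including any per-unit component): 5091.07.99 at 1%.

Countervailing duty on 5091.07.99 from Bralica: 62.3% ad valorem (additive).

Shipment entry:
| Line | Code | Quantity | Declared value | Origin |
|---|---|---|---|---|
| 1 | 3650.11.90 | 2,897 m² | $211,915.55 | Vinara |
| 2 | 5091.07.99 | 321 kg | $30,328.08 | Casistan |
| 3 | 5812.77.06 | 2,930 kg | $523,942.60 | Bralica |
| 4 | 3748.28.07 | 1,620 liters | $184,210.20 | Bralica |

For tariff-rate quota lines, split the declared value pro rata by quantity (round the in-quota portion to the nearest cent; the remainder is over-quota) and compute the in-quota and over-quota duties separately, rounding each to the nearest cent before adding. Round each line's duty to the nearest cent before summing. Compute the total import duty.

$46,862.59

Line 1 (3650.11.90, Vinara, 2,897 m², $211,915.55):
Base rate for 3650.11.90 is $3.57/m².
Duty = 2,897 × $3.57 = $10,342.29.
Line 2 (5091.07.99, Casistan, 321 kg, $30,328.08):
Base rate for 5091.07.99 is 5%.
Origin Casistan qualifies under the Ilay–Casistan agreement and 5091.07.99 is covered: preferential rate 1% applies instead.
The additional-duty order on 5091.07.99 targets Bralica, not Casistan; it does not apply.
Duty = $30,328.08 × 1% = $303.28.
Line 3 (5812.77.06, Bralica, 2,930 kg, $523,942.60):
Base rate for 5812.77.06 is $7.85/kg.
Duty = 2,930 × $7.85 = $23,000.50.
Line 4 (3748.28.07, Bralica, 1,620 liters, $184,210.20):
Code 3748.28.07 is under a tariff-rate quota (threshold 1,001 liters). In-quota: 1,001 liters at 4.5%; over-quota: 619 liters at 11.5%.
Pro-rata value split: in-quota = $184,210.20 × 1,001/1,620 = $113,823.71; over-quota = $184,210.20 − $113,823.71 = $70,386.49.
In-quota duty = $113,823.71 × 4.5% = $5,122.07. Over-quota duty = $70,386.49 × 11.5% = $8,094.45.
Line duty = $5,122.07 + $8,094.45 = $13,216.52.
Total = $10,342.29 + $303.28 + $23,000.50 + $13,216.52 = $46,862.59.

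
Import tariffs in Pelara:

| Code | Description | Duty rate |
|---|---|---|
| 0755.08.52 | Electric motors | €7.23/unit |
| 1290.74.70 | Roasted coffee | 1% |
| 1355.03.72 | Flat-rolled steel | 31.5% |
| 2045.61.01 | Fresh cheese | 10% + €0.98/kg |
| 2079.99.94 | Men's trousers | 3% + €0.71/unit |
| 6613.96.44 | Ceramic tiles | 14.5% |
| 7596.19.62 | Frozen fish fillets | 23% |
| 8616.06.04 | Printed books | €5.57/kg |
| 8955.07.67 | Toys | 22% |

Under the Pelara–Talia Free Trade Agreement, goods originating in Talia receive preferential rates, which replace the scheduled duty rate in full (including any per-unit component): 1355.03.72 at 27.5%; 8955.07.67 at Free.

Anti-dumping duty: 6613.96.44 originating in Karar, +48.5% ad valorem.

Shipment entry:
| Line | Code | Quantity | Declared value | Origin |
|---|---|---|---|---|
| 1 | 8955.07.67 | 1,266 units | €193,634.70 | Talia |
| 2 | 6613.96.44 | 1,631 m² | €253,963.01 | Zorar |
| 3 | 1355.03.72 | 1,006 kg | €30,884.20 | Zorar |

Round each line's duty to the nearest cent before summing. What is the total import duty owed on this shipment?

Line 1 (8955.07.67, Talia, 1,266 units, €193,634.70):
Base rate for 8955.07.67 is 22%.
Origin Talia qualifies under the Pelara–Talia agreement and 8955.07.67 is covered: preferential rate Free applies instead.
Duty = €193,634.70 × 0% = €0.00.
Line 2 (6613.96.44, Zorar, 1,631 m², €253,963.01):
Base rate for 6613.96.44 is 14.5%.
The additional-duty order on 6613.96.44 targets Karar, not Zorar; it does not apply.
Duty = €253,963.01 × 14.5% = €36,824.64.
Line 3 (1355.03.72, Zorar, 1,006 kg, €30,884.20):
Base rate for 1355.03.72 is 31.5%.
1355.03.72 has an FTA preferential rate, but origin Zorar is not Talia; base rate stands.
Duty = €30,884.20 × 31.5% = €9,728.52.
Total = €0.00 + €36,824.64 + €9,728.52 = €46,553.16.

€46,553.16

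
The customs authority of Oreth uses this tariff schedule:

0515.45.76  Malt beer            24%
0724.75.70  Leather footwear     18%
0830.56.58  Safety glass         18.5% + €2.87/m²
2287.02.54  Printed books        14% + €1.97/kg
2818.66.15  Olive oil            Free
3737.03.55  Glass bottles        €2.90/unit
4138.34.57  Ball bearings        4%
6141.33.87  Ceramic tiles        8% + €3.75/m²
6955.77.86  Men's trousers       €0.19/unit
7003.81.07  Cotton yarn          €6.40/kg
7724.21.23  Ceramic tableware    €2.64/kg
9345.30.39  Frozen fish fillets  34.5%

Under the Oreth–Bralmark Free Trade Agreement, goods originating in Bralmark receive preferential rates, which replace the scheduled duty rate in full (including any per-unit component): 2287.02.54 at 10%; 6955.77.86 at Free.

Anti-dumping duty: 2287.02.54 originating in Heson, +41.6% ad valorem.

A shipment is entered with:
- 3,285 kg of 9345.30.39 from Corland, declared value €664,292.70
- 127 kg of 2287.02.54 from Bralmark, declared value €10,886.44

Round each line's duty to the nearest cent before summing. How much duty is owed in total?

€230,269.62

Line 1 (9345.30.39, Corland, 3,285 kg, €664,292.70):
Base rate for 9345.30.39 is 34.5%.
Duty = €664,292.70 × 34.5% = €229,180.98.
Line 2 (2287.02.54, Bralmark, 127 kg, €10,886.44):
Base rate for 2287.02.54 is 14% + €1.97/kg.
Origin Bralmark qualifies under the Oreth–Bralmark agreement and 2287.02.54 is covered: preferential rate 10% applies instead.
The additional-duty order on 2287.02.54 targets Heson, not Bralmark; it does not apply.
Duty = €10,886.44 × 10% = €1,088.64.
Total = €229,180.98 + €1,088.64 = €230,269.62.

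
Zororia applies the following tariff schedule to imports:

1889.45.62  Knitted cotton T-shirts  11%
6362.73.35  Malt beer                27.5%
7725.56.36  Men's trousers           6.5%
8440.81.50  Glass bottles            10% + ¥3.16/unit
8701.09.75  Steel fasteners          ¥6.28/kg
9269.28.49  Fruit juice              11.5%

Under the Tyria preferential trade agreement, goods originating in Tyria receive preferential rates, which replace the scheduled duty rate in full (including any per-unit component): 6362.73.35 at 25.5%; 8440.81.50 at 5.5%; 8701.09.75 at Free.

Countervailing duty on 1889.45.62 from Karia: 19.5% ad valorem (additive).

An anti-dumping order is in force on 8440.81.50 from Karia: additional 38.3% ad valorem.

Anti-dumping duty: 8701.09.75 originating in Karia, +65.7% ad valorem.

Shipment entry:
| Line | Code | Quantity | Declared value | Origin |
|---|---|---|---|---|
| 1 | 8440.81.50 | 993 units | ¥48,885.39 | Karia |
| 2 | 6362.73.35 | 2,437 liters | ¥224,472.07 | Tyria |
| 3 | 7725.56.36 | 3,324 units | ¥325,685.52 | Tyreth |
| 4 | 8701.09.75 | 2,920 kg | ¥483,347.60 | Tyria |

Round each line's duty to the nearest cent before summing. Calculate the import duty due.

Line 1 (8440.81.50, Karia, 993 units, ¥48,885.39):
Base rate for 8440.81.50 is 10% + ¥3.16/unit.
8440.81.50 has an FTA preferential rate, but origin Karia is not Tyria; base rate stands.
Additional duty on 8440.81.50 from Karia: +38.3%. Applied ad valorem rate: 10% + 38.3% = 48.3%.
Duty = ¥48,885.39 × 48.3% + 993 × ¥3.16 = ¥26,749.52.
Line 2 (6362.73.35, Tyria, 2,437 liters, ¥224,472.07):
Base rate for 6362.73.35 is 27.5%.
Origin Tyria qualifies under the Zororia–Tyria agreement and 6362.73.35 is covered: preferential rate 25.5% applies instead.
Duty = ¥224,472.07 × 25.5% = ¥57,240.38.
Line 3 (7725.56.36, Tyreth, 3,324 units, ¥325,685.52):
Base rate for 7725.56.36 is 6.5%.
Duty = ¥325,685.52 × 6.5% = ¥21,169.56.
Line 4 (8701.09.75, Tyria, 2,920 kg, ¥483,347.60):
Base rate for 8701.09.75 is ¥6.28/kg.
Origin Tyria qualifies under the Zororia–Tyria agreement and 8701.09.75 is covered: preferential rate Free applies instead.
The additional-duty order on 8701.09.75 targets Karia, not Tyria; it does not apply.
Duty = ¥483,347.60 × 0% = ¥0.00.
Total = ¥26,749.52 + ¥57,240.38 + ¥21,169.56 + ¥0.00 = ¥105,159.46.

¥105,159.46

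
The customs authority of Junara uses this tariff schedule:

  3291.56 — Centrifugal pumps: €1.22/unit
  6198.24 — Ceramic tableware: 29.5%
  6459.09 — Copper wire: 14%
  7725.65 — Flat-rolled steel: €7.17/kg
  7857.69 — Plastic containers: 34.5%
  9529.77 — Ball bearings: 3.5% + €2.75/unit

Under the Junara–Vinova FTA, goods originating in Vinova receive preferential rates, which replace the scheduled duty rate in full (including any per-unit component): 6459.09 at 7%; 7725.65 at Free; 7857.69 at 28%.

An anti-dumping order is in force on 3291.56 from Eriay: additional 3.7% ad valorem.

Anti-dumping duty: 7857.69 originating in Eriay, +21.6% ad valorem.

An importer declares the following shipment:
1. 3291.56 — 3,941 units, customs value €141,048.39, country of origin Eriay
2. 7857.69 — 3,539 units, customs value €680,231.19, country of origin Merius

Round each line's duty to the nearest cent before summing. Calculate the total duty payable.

Line 1 (3291.56, Eriay, 3,941 units, €141,048.39):
Base rate for 3291.56 is €1.22/unit.
Additional duty on 3291.56 from Eriay: +3.7% ad valorem. Applied ad valorem rate = 3.7%.
Duty = €141,048.39 × 3.7% + 3,941 × €1.22 = €10,026.81.
Line 2 (7857.69, Merius, 3,539 units, €680,231.19):
Base rate for 7857.69 is 34.5%.
7857.69 has an FTA preferential rate, but origin Merius is not Vinova; base rate stands.
The additional-duty order on 7857.69 targets Eriay, not Merius; it does not apply.
Duty = €680,231.19 × 34.5% = €234,679.76.
Total = €10,026.81 + €234,679.76 = €244,706.57.

€244,706.57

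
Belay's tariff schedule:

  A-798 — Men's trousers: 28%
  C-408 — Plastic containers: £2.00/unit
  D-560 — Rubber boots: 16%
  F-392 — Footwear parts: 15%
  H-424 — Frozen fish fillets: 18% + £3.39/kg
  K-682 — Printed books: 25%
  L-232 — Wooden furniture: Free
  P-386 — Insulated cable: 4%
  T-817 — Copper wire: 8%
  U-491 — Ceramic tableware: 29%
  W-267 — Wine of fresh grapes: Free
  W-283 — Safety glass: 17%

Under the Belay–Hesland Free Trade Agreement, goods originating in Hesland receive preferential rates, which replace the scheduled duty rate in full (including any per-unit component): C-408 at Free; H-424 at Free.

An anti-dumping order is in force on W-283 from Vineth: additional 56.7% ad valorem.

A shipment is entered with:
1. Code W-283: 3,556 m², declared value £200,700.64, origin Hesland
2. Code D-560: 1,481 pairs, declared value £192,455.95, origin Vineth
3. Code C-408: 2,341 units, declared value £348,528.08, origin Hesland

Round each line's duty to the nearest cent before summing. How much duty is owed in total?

£64,912.06

Line 1 (W-283, Hesland, 3,556 m², £200,700.64):
Base rate for W-283 is 17%.
Origin Hesland is the FTA partner but W-283 is not on the preference list; base rate stands.
The additional-duty order on W-283 targets Vineth, not Hesland; it does not apply.
Duty = £200,700.64 × 17% = £34,119.11.
Line 2 (D-560, Vineth, 1,481 pairs, £192,455.95):
Base rate for D-560 is 16%.
Duty = £192,455.95 × 16% = £30,792.95.
Line 3 (C-408, Hesland, 2,341 units, £348,528.08):
Base rate for C-408 is £2.00/unit.
Origin Hesland qualifies under the Belay–Hesland agreement and C-408 is covered: preferential rate Free applies instead.
Duty = £348,528.08 × 0% = £0.00.
Total = £34,119.11 + £30,792.95 + £0.00 = £64,912.06.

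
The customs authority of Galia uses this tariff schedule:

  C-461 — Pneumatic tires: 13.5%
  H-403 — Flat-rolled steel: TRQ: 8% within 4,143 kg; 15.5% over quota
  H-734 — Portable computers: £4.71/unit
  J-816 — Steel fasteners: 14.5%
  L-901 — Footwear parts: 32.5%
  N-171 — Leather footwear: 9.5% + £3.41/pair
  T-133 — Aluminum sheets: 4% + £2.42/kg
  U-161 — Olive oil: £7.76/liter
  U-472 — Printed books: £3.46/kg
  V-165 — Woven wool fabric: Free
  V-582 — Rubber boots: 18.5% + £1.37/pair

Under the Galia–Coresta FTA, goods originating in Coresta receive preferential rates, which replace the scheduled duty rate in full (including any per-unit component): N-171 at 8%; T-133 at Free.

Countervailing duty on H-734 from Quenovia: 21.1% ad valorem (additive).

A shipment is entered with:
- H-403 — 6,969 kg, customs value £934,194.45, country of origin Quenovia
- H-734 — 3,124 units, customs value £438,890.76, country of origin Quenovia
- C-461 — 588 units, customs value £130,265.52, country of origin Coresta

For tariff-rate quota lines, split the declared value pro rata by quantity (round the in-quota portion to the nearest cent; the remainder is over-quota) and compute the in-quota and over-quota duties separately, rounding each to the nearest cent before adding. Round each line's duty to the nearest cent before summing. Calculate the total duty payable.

Line 1 (H-403, Quenovia, 6,969 kg, £934,194.45):
Code H-403 is under a tariff-rate quota (threshold 4,143 kg). In-quota: 4,143 kg at 8%; over-quota: 2,826 kg at 15.5%.
Pro-rata value split: in-quota = £934,194.45 × 4,143/6,969 = £555,369.15; over-quota = £934,194.45 − £555,369.15 = £378,825.30.
In-quota duty = £555,369.15 × 8% = £44,429.53. Over-quota duty = £378,825.30 × 15.5% = £58,717.92.
Line duty = £44,429.53 + £58,717.92 = £103,147.45.
Line 2 (H-734, Quenovia, 3,124 units, £438,890.76):
Base rate for H-734 is £4.71/unit.
Additional duty on H-734 from Quenovia: +21.1% ad valorem. Applied ad valorem rate = 21.1%.
Duty = £438,890.76 × 21.1% + 3,124 × £4.71 = £107,319.99.
Line 3 (C-461, Coresta, 588 units, £130,265.52):
Base rate for C-461 is 13.5%.
Origin Coresta is the FTA partner but C-461 is not on the preference list; base rate stands.
Duty = £130,265.52 × 13.5% = £17,585.85.
Total = £103,147.45 + £107,319.99 + £17,585.85 = £228,053.29.

£228,053.29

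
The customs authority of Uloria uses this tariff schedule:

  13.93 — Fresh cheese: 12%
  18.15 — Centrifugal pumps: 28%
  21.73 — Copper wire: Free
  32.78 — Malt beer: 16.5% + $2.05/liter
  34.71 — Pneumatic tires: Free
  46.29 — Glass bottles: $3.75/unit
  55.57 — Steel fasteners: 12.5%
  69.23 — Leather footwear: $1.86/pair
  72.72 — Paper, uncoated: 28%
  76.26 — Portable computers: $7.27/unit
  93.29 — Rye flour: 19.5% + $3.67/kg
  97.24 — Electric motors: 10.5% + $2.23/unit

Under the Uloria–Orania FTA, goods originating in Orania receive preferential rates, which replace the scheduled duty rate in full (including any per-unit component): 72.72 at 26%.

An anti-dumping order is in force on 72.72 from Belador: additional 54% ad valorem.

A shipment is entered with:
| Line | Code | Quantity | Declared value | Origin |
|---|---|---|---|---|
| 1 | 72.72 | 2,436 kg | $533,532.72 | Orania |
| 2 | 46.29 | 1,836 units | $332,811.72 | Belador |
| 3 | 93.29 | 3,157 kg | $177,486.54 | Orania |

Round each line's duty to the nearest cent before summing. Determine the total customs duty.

$191,799.58

Line 1 (72.72, Orania, 2,436 kg, $533,532.72):
Base rate for 72.72 is 28%.
Origin Orania qualifies under the Uloria–Orania agreement and 72.72 is covered: preferential rate 26% applies instead.
The additional-duty order on 72.72 targets Belador, not Orania; it does not apply.
Duty = $533,532.72 × 26% = $138,718.51.
Line 2 (46.29, Belador, 1,836 units, $332,811.72):
Base rate for 46.29 is $3.75/unit.
Duty = 1,836 × $3.75 = $6,885.00.
Line 3 (93.29, Orania, 3,157 kg, $177,486.54):
Base rate for 93.29 is 19.5% + $3.67/kg.
Origin Orania is the FTA partner but 93.29 is not on the preference list; base rate stands.
Duty = $177,486.54 × 19.5% + 3,157 × $3.67 = $46,196.07.
Total = $138,718.51 + $6,885.00 + $46,196.07 = $191,799.58.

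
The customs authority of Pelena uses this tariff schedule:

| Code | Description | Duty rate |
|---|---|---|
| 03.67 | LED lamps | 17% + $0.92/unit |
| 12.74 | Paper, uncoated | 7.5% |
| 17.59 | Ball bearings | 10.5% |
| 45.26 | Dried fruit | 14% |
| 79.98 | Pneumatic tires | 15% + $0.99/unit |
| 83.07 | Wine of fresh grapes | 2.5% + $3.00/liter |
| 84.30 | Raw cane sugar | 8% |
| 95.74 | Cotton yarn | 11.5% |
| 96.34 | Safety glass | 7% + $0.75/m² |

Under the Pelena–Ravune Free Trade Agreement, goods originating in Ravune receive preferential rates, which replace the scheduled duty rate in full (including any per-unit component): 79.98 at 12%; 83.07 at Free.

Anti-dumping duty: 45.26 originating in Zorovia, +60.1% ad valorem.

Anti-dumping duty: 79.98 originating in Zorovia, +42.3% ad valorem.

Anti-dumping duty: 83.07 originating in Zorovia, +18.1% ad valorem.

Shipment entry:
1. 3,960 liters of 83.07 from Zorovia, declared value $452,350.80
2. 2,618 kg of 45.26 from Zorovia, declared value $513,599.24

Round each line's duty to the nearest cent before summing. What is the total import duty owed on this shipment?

$485,641.30

Line 1 (83.07, Zorovia, 3,960 liters, $452,350.80):
Base rate for 83.07 is 2.5% + $3.00/liter.
83.07 has an FTA preferential rate, but origin Zorovia is not Ravune; base rate stands.
Additional duty on 83.07 from Zorovia: +18.1%. Applied ad valorem rate: 2.5% + 18.1% = 20.6%.
Duty = $452,350.80 × 20.6% + 3,960 × $3.00 = $105,064.26.
Line 2 (45.26, Zorovia, 2,618 kg, $513,599.24):
Base rate for 45.26 is 14%.
Additional duty on 45.26 from Zorovia: +60.1%. Applied ad valorem rate: 14% + 60.1% = 74.1%.
Duty = $513,599.24 × 74.1% = $380,577.04.
Total = $105,064.26 + $380,577.04 = $485,641.30.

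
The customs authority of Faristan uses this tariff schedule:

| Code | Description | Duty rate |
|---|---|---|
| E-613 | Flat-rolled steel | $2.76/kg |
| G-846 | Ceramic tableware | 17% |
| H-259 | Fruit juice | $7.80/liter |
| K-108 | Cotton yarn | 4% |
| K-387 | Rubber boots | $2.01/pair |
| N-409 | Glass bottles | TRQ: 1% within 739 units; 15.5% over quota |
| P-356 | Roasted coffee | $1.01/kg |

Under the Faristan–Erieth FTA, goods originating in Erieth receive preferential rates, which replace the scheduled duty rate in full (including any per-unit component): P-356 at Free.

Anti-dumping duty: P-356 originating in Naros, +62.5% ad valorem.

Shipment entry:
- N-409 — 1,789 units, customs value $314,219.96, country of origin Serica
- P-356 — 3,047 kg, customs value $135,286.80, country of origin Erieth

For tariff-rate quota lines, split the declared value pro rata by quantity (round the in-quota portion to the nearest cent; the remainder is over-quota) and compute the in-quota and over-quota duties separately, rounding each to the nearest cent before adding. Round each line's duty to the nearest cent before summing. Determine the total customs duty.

Line 1 (N-409, Serica, 1,789 units, $314,219.96):
Code N-409 is under a tariff-rate quota (threshold 739 units). In-quota: 739 units at 1%; over-quota: 1,050 units at 15.5%.
Pro-rata value split: in-quota = $314,219.96 × 739/1,789 = $129,797.96; over-quota = $314,219.96 − $129,797.96 = $184,422.00.
In-quota duty = $129,797.96 × 1% = $1,297.98. Over-quota duty = $184,422.00 × 15.5% = $28,585.41.
Line duty = $1,297.98 + $28,585.41 = $29,883.39.
Line 2 (P-356, Erieth, 3,047 kg, $135,286.80):
Base rate for P-356 is $1.01/kg.
Origin Erieth qualifies under the Faristan–Erieth agreement and P-356 is covered: preferential rate Free applies instead.
The additional-duty order on P-356 targets Naros, not Erieth; it does not apply.
Duty = $135,286.80 × 0% = $0.00.
Total = $29,883.39 + $0.00 = $29,883.39.

$29,883.39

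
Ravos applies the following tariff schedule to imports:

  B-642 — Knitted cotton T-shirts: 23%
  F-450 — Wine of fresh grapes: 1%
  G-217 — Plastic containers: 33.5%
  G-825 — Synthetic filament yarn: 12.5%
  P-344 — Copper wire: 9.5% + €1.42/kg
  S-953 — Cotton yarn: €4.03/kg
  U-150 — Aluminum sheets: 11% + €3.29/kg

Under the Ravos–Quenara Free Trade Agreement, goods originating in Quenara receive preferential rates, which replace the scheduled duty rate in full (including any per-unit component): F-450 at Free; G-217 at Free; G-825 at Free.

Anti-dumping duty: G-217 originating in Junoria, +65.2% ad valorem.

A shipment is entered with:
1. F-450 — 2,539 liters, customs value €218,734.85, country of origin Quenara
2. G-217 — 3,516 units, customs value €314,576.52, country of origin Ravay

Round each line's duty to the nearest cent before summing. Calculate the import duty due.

€105,383.13

Line 1 (F-450, Quenara, 2,539 liters, €218,734.85):
Base rate for F-450 is 1%.
Origin Quenara qualifies under the Ravos–Quenara agreement and F-450 is covered: preferential rate Free applies instead.
Duty = €218,734.85 × 0% = €0.00.
Line 2 (G-217, Ravay, 3,516 units, €314,576.52):
Base rate for G-217 is 33.5%.
G-217 has an FTA preferential rate, but origin Ravay is not Quenara; base rate stands.
The additional-duty order on G-217 targets Junoria, not Ravay; it does not apply.
Duty = €314,576.52 × 33.5% = €105,383.13.
Total = €0.00 + €105,383.13 = €105,383.13.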